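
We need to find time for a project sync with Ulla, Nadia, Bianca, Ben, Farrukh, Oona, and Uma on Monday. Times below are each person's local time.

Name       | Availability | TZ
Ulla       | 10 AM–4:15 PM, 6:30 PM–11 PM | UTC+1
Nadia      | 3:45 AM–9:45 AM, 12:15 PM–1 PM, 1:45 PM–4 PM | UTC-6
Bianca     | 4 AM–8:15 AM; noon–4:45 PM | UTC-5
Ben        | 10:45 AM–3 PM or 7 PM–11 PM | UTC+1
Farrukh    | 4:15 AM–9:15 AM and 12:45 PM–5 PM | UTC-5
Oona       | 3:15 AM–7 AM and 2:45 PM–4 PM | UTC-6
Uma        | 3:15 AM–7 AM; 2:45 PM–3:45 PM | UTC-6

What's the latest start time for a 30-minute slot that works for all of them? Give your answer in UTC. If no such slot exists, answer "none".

Ulla in UTC: 09:00-15:15, 17:30-22:00 (subtract 1h to convert from UTC+1).
Nadia in UTC: 09:45-15:45, 18:15-19:00, 19:45-22:00 (add 6h to convert from UTC-6).
Bianca in UTC: 09:00-13:15, 17:00-21:45 (add 5h to convert from UTC-5).
Ben in UTC: 09:45-14:00, 18:00-22:00 (subtract 1h to convert from UTC+1).
Farrukh in UTC: 09:15-14:15, 17:45-22:00 (add 5h to convert from UTC-5).
Oona in UTC: 09:15-13:00, 20:45-22:00 (add 6h to convert from UTC-6).
Uma in UTC: 09:15-13:00, 20:45-21:45 (add 6h to convert from UTC-6).
Ulla ∩ Nadia: 09:45-15:15, 18:15-19:00, 19:45-22:00.
Ulla ∩ Nadia ∩ Bianca: 09:45-13:15, 18:15-19:00, 19:45-21:45.
Ulla ∩ Nadia ∩ Bianca ∩ Ben: 09:45-13:15, 18:15-19:00, 19:45-21:45.
Ulla ∩ Nadia ∩ Bianca ∩ Ben ∩ Farrukh: 09:45-13:15, 18:15-19:00, 19:45-21:45.
Ulla ∩ Nadia ∩ Bianca ∩ Ben ∩ Farrukh ∩ Oona: 09:45-13:00, 20:45-21:45.
Ulla ∩ Nadia ∩ Bianca ∩ Ben ∩ Farrukh ∩ Oona ∩ Uma: 09:45-13:00, 20:45-21:45.
The last common window of at least 30 minutes is 20:45-21:45; a 30-minute meeting can start as late as 21:15 and still end by 21:45.

21:15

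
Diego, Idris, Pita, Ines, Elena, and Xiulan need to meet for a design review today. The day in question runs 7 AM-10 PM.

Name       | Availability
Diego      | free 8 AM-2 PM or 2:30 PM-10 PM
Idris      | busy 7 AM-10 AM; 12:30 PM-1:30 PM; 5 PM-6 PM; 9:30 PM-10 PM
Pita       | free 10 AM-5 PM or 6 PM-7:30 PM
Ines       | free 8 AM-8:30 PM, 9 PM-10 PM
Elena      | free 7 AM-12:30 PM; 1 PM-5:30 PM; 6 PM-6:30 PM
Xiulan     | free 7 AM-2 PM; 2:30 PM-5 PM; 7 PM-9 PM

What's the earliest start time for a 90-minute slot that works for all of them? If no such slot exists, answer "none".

Diego free: 08:00-14:00, 14:30-22:00.
Idris free: 10:00-12:30, 13:30-17:00, 18:00-21:30 (invert busy blocks within the working day).
Pita free: 10:00-17:00, 18:00-19:30.
Ines free: 08:00-20:30, 21:00-22:00.
Elena free: 07:00-12:30, 13:00-17:30, 18:00-18:30.
Xiulan free: 07:00-14:00, 14:30-17:00, 19:00-21:00.
Diego ∩ Idris: 10:00-12:30, 13:30-14:00, 14:30-17:00, 18:00-21:30.
Diego ∩ Idris ∩ Pita: 10:00-12:30, 13:30-14:00, 14:30-17:00, 18:00-19:30.
Diego ∩ Idris ∩ Pita ∩ Ines: 10:00-12:30, 13:30-14:00, 14:30-17:00, 18:00-19:30.
Diego ∩ Idris ∩ Pita ∩ Ines ∩ Elena: 10:00-12:30, 13:30-14:00, 14:30-17:00, 18:00-18:30.
Diego ∩ Idris ∩ Pita ∩ Ines ∩ Elena ∩ Xiulan: 10:00-12:30, 13:30-14:00, 14:30-17:00.
Those are the intersection windows.
The first common window of at least 90 minutes is 10:00-12:30, so the earliest start is 10:00.

10:00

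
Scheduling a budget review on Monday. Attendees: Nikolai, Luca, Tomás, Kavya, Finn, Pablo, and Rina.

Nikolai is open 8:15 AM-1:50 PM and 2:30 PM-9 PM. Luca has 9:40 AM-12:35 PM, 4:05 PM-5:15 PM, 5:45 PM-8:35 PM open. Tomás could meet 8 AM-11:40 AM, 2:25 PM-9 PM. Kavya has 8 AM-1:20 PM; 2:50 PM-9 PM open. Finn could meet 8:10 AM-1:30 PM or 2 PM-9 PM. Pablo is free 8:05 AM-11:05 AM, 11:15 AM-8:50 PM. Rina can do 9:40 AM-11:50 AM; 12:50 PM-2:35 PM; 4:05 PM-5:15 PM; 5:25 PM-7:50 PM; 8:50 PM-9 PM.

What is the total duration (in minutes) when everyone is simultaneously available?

305

Nikolai ∩ Luca: 09:40-12:35, 16:05-17:15, 17:45-20:35.
Nikolai ∩ Luca ∩ Tomás: 09:40-11:40, 16:05-17:15, 17:45-20:35.
Nikolai ∩ Luca ∩ Tomás ∩ Kavya: 09:40-11:40, 16:05-17:15, 17:45-20:35.
Nikolai ∩ Luca ∩ Tomás ∩ Kavya ∩ Finn: 09:40-11:40, 16:05-17:15, 17:45-20:35.
Nikolai ∩ Luca ∩ Tomás ∩ Kavya ∩ Finn ∩ Pablo: 09:40-11:05, 11:15-11:40, 16:05-17:15, 17:45-20:35.
Nikolai ∩ Luca ∩ Tomás ∩ Kavya ∩ Finn ∩ Pablo ∩ Rina: 09:40-11:05, 11:15-11:40, 16:05-17:15, 17:45-19:50.
Those are the intersection windows.
Summing the common windows: 85 + 25 + 70 + 125 = 305 minutes.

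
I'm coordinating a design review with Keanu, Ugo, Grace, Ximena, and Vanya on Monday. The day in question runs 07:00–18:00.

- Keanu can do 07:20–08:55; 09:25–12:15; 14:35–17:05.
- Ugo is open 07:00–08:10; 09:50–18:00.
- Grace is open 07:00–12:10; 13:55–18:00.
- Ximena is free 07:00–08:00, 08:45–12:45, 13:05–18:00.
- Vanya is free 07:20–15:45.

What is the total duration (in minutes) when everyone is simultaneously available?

250

Keanu ∩ Ugo: 07:20-08:10, 09:50-12:15, 14:35-17:05.
Keanu ∩ Ugo ∩ Grace: 07:20-08:10, 09:50-12:10, 14:35-17:05.
Keanu ∩ Ugo ∩ Grace ∩ Ximena: 07:20-08:00, 09:50-12:10, 14:35-17:05.
Keanu ∩ Ugo ∩ Grace ∩ Ximena ∩ Vanya: 07:20-08:00, 09:50-12:10, 14:35-15:45.
Summing the common windows: 40 + 140 + 70 = 250 minutes.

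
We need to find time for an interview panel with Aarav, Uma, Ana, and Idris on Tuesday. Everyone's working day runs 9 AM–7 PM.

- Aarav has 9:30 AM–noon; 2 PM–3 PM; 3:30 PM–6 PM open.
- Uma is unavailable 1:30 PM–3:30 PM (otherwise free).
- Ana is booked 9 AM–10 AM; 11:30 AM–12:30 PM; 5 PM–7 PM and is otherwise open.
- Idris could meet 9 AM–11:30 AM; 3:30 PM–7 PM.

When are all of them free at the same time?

10:00-11:30, 15:30-17:00

Aarav free: 09:30-12:00, 14:00-15:00, 15:30-18:00.
Uma free: 09:00-13:30, 15:30-19:00 (invert busy blocks within the working day).
Ana free: 10:00-11:30, 12:30-17:00 (invert busy blocks within the working day).
Idris free: 09:00-11:30, 15:30-19:00.
Aarav ∩ Uma: 09:30-12:00, 15:30-18:00.
Aarav ∩ Uma ∩ Ana: 10:00-11:30, 15:30-17:00.
Aarav ∩ Uma ∩ Ana ∩ Idris: 10:00-11:30, 15:30-17:00.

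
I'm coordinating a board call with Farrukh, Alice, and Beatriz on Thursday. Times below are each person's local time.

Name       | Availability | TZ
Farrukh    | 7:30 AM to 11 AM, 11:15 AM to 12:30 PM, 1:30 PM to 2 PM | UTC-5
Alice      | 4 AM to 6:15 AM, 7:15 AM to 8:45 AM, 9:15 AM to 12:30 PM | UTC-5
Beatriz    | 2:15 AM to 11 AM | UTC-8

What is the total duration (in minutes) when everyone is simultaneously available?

Farrukh in UTC: 12:30-16:00, 16:15-17:30, 18:30-19:00 (add 5h to convert from UTC-5).
Alice in UTC: 09:00-11:15, 12:15-13:45, 14:15-17:30 (add 5h to convert from UTC-5).
Beatriz in UTC: 10:15-19:00 (add 8h to convert from UTC-8).
Farrukh ∩ Alice: 12:30-13:45, 14:15-16:00, 16:15-17:30.
Farrukh ∩ Alice ∩ Beatriz: 12:30-13:45, 14:15-16:00, 16:15-17:30.
Those are the intersection windows.
Summing the common windows: 75 + 105 + 75 = 255 minutes.

255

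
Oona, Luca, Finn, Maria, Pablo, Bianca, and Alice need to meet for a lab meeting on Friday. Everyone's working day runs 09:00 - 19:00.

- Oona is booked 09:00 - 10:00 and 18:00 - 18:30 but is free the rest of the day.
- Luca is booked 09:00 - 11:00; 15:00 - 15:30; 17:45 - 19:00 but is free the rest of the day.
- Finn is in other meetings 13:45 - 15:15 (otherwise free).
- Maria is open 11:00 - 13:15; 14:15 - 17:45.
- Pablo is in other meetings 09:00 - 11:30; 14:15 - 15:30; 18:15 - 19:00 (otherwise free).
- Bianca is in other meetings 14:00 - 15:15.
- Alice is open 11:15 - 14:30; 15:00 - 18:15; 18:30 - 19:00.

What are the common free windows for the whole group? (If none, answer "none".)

Oona free: 10:00-18:00, 18:30-19:00 (invert busy blocks within the working day).
Luca free: 11:00-15:00, 15:30-17:45 (invert busy blocks within the working day).
Finn free: 09:00-13:45, 15:15-19:00 (invert busy blocks within the working day).
Maria free: 11:00-13:15, 14:15-17:45.
Pablo free: 11:30-14:15, 15:30-18:15 (invert busy blocks within the working day).
Bianca free: 09:00-14:00, 15:15-19:00 (invert busy blocks within the working day).
Alice free: 11:15-14:30, 15:00-18:15, 18:30-19:00.
Oona ∩ Luca: 11:00-15:00, 15:30-17:45.
Oona ∩ Luca ∩ Finn: 11:00-13:45, 15:30-17:45.
Oona ∩ Luca ∩ Finn ∩ Maria: 11:00-13:15, 15:30-17:45.
Oona ∩ Luca ∩ Finn ∩ Maria ∩ Pablo: 11:30-13:15, 15:30-17:45.
Oona ∩ Luca ∩ Finn ∩ Maria ∩ Pablo ∩ Bianca: 11:30-13:15, 15:30-17:45.
Oona ∩ Luca ∩ Finn ∩ Maria ∩ Pablo ∩ Bianca ∩ Alice: 11:30-13:15, 15:30-17:45.

11:30-13:15, 15:30-17:45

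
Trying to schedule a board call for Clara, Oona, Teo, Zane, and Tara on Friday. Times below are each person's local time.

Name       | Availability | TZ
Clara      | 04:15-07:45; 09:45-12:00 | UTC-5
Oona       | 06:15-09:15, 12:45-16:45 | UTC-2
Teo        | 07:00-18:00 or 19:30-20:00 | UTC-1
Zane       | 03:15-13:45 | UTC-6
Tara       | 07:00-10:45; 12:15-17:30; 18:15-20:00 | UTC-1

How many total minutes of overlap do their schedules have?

255

Clara in UTC: 09:15-12:45, 14:45-17:00 (add 5h to convert from UTC-5).
Oona in UTC: 08:15-11:15, 14:45-18:45 (add 2h to convert from UTC-2).
Teo in UTC: 08:00-19:00, 20:30-21:00 (add 1h to convert from UTC-1).
Zane in UTC: 09:15-19:45 (add 6h to convert from UTC-6).
Tara in UTC: 08:00-11:45, 13:15-18:30, 19:15-21:00 (add 1h to convert from UTC-1).
Clara ∩ Oona: 09:15-11:15, 14:45-17:00.
Clara ∩ Oona ∩ Teo: 09:15-11:15, 14:45-17:00.
Clara ∩ Oona ∩ Teo ∩ Zane: 09:15-11:15, 14:45-17:00.
Clara ∩ Oona ∩ Teo ∩ Zane ∩ Tara: 09:15-11:15, 14:45-17:00.
Summing the common windows: 120 + 135 = 255 minutes.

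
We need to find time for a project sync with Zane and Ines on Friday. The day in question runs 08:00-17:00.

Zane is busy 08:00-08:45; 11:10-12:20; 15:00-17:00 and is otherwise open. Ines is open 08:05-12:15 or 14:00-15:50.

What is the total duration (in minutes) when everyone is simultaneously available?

Zane free: 08:45-11:10, 12:20-15:00 (invert busy blocks within the working day).
Ines free: 08:05-12:15, 14:00-15:50.
Zane ∩ Ines: 08:45-11:10, 14:00-15:00.
Summing the common windows: 145 + 60 = 205 minutes.

205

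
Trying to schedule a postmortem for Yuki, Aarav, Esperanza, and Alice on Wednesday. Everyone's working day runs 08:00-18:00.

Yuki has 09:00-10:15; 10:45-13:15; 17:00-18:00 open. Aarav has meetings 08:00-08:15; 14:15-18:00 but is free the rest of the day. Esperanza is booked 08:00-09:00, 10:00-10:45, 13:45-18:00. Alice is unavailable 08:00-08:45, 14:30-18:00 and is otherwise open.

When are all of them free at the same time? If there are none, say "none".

Yuki free: 09:00-10:15, 10:45-13:15, 17:00-18:00.
Aarav free: 08:15-14:15 (invert busy blocks within the working day).
Esperanza free: 09:00-10:00, 10:45-13:45 (invert busy blocks within the working day).
Alice free: 08:45-14:30 (invert busy blocks within the working day).
Yuki ∩ Aarav: 09:00-10:15, 10:45-13:15.
Yuki ∩ Aarav ∩ Esperanza: 09:00-10:00, 10:45-13:15.
Yuki ∩ Aarav ∩ Esperanza ∩ Alice: 09:00-10:00, 10:45-13:15.
Those are the intersection windows.

09:00-10:00, 10:45-13:15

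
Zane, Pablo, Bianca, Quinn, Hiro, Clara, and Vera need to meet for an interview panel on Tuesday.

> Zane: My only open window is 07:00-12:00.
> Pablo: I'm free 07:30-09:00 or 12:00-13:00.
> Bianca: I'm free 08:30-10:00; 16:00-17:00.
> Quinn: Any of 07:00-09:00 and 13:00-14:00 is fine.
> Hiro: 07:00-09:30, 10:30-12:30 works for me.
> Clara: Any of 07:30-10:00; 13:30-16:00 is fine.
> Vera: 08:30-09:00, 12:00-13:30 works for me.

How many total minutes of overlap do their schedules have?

Zane ∩ Pablo: 07:30-09:00.
Zane ∩ Pablo ∩ Bianca: 08:30-09:00.
Zane ∩ Pablo ∩ Bianca ∩ Quinn: 08:30-09:00.
Zane ∩ Pablo ∩ Bianca ∩ Quinn ∩ Hiro: 08:30-09:00.
Zane ∩ Pablo ∩ Bianca ∩ Quinn ∩ Hiro ∩ Clara: 08:30-09:00.
Zane ∩ Pablo ∩ Bianca ∩ Quinn ∩ Hiro ∩ Clara ∩ Vera: 08:30-09:00.
So the common availability across everyone is 08:30-09:00.
That's a single block of 30 minutes.

30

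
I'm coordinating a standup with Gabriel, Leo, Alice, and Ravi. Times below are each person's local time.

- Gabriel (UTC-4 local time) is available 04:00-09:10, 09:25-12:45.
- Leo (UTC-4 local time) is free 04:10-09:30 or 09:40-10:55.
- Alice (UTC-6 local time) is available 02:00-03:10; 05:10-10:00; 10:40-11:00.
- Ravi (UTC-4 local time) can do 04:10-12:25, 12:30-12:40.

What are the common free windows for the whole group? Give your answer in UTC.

Gabriel in UTC: 08:00-13:10, 13:25-16:45 (add 4h to convert from UTC-4).
Leo in UTC: 08:10-13:30, 13:40-14:55 (add 4h to convert from UTC-4).
Alice in UTC: 08:00-09:10, 11:10-16:00, 16:40-17:00 (add 6h to convert from UTC-6).
Ravi in UTC: 08:10-16:25, 16:30-16:40 (add 4h to convert from UTC-4).
Gabriel ∩ Leo: 08:10-13:10, 13:25-13:30, 13:40-14:55.
Gabriel ∩ Leo ∩ Alice: 08:10-09:10, 11:10-13:10, 13:25-13:30, 13:40-14:55.
Gabriel ∩ Leo ∩ Alice ∩ Ravi: 08:10-09:10, 11:10-13:10, 13:25-13:30, 13:40-14:55.
So the common availability across everyone is 08:10-09:10, 11:10-13:10, 13:25-13:30, 13:40-14:55.

08:10-09:10, 11:10-13:10, 13:25-13:30, 13:40-14:55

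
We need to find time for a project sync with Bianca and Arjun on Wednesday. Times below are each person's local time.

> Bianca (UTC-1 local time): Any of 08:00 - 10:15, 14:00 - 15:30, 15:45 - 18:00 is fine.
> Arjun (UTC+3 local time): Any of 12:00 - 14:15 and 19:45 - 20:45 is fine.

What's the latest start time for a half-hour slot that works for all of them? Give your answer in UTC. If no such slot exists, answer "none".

Bianca in UTC: 09:00-11:15, 15:00-16:30, 16:45-19:00 (add 1h to convert from UTC-1).
Arjun in UTC: 09:00-11:15, 16:45-17:45 (subtract 3h to convert from UTC+3).
Bianca ∩ Arjun: 09:00-11:15, 16:45-17:45.
The last common window of at least 30 minutes is 16:45-17:45; a 30-minute meeting can start as late as 17:15 and still end by 17:45.

17:15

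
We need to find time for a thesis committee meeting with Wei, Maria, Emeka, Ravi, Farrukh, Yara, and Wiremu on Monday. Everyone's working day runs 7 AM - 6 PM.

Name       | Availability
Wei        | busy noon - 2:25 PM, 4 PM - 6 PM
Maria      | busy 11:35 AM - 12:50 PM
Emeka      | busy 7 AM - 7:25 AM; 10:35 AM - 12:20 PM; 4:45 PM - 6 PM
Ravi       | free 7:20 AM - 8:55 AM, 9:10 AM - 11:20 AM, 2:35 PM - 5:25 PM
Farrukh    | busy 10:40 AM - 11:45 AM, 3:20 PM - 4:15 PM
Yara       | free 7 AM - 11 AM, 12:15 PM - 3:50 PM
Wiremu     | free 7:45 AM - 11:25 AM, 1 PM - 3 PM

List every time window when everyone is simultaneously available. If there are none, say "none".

07:45-08:55, 09:10-10:35, 14:35-15:00

Wei free: 07:00-12:00, 14:25-16:00 (invert busy blocks within the working day).
Maria free: 07:00-11:35, 12:50-18:00 (invert busy blocks within the working day).
Emeka free: 07:25-10:35, 12:20-16:45 (invert busy blocks within the working day).
Ravi free: 07:20-08:55, 09:10-11:20, 14:35-17:25.
Farrukh free: 07:00-10:40, 11:45-15:20, 16:15-18:00 (invert busy blocks within the working day).
Yara free: 07:00-11:00, 12:15-15:50.
Wiremu free: 07:45-11:25, 13:00-15:00.
Wei ∩ Maria: 07:00-11:35, 14:25-16:00.
Wei ∩ Maria ∩ Emeka: 07:25-10:35, 14:25-16:00.
Wei ∩ Maria ∩ Emeka ∩ Ravi: 07:25-08:55, 09:10-10:35, 14:35-16:00.
Wei ∩ Maria ∩ Emeka ∩ Ravi ∩ Farrukh: 07:25-08:55, 09:10-10:35, 14:35-15:20.
Wei ∩ Maria ∩ Emeka ∩ Ravi ∩ Farrukh ∩ Yara: 07:25-08:55, 09:10-10:35, 14:35-15:20.
Wei ∩ Maria ∩ Emeka ∩ Ravi ∩ Farrukh ∩ Yara ∩ Wiremu: 07:45-08:55, 09:10-10:35, 14:35-15:00.
Those are the intersection windows.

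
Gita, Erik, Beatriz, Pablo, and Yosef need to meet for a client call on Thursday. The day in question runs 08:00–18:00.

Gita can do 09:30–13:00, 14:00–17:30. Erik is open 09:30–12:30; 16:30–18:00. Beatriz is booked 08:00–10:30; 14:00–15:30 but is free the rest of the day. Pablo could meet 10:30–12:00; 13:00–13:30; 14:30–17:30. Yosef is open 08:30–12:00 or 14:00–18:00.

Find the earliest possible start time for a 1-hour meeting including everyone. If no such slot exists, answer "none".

Gita free: 09:30-13:00, 14:00-17:30.
Erik free: 09:30-12:30, 16:30-18:00.
Beatriz free: 10:30-14:00, 15:30-18:00 (invert busy blocks within the working day).
Pablo free: 10:30-12:00, 13:00-13:30, 14:30-17:30.
Yosef free: 08:30-12:00, 14:00-18:00.
Gita ∩ Erik: 09:30-12:30, 16:30-17:30.
Gita ∩ Erik ∩ Beatriz: 10:30-12:30, 16:30-17:30.
Gita ∩ Erik ∩ Beatriz ∩ Pablo: 10:30-12:00, 16:30-17:30.
Gita ∩ Erik ∩ Beatriz ∩ Pablo ∩ Yosef: 10:30-12:00, 16:30-17:30.
The first common window of at least 60 minutes is 10:30-12:00, so the earliest start is 10:30.

10:30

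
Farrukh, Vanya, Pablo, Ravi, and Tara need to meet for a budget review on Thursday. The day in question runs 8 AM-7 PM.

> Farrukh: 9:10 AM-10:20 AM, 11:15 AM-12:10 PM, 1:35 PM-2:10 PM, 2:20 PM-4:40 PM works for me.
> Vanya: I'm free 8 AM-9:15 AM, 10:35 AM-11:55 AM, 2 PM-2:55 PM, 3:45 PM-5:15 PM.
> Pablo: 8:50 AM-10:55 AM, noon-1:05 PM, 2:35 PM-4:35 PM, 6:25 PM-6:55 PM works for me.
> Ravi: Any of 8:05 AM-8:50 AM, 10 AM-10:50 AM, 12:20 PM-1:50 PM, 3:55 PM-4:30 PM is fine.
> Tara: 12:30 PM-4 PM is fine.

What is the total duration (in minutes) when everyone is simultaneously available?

5

Farrukh ∩ Vanya: 09:10-09:15, 11:15-11:55, 14:00-14:10, 14:20-14:55, 15:45-16:40.
Farrukh ∩ Vanya ∩ Pablo: 09:10-09:15, 14:35-14:55, 15:45-16:35.
Farrukh ∩ Vanya ∩ Pablo ∩ Ravi: 15:55-16:30.
Farrukh ∩ Vanya ∩ Pablo ∩ Ravi ∩ Tara: 15:55-16:00.
That's a single block of 5 minutes.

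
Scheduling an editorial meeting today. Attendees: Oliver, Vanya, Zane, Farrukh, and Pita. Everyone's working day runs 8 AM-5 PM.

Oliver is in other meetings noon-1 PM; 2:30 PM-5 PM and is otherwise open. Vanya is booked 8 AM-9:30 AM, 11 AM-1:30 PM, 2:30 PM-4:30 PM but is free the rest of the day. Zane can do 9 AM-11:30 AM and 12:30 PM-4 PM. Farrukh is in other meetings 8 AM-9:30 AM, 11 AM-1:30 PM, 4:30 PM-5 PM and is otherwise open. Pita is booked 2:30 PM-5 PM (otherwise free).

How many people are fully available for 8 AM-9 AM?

Oliver free: 08:00-12:00, 13:00-14:30 (invert busy blocks within the working day).
Vanya free: 09:30-11:00, 13:30-14:30, 16:30-17:00 (invert busy blocks within the working day).
Zane free: 09:00-11:30, 12:30-16:00.
Farrukh free: 09:30-11:00, 13:30-16:30 (invert busy blocks within the working day).
Pita free: 08:00-14:30 (invert busy blocks within the working day).
Oliver and Pita can make the full 08:00-09:00 slot — that's 2.

2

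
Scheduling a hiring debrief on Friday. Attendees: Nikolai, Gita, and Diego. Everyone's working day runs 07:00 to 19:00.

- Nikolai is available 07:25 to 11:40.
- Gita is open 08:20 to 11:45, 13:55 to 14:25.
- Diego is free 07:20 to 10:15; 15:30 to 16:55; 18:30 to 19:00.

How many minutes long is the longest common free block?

115

Nikolai ∩ Gita: 08:20-11:40.
Nikolai ∩ Gita ∩ Diego: 08:20-10:15.
The longest is 08:20-10:15 at 115 minutes.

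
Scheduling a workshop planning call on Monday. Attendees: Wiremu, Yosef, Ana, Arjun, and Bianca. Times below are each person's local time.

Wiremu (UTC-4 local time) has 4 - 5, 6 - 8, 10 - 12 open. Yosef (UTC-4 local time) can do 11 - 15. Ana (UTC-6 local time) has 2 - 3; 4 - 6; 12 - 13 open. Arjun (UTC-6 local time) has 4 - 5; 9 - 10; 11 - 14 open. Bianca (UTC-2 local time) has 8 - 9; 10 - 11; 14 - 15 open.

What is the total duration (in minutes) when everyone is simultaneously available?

Wiremu in UTC: 08:00-09:00, 10:00-12:00, 14:00-16:00 (add 4h to convert from UTC-4).
Yosef in UTC: 15:00-19:00 (add 4h to convert from UTC-4).
Ana in UTC: 08:00-09:00, 10:00-12:00, 18:00-19:00 (add 6h to convert from UTC-6).
Arjun in UTC: 10:00-11:00, 15:00-16:00, 17:00-20:00 (add 6h to convert from UTC-6).
Bianca in UTC: 10:00-11:00, 12:00-13:00, 16:00-17:00 (add 2h to convert from UTC-2).
Wiremu ∩ Yosef: 15:00-16:00.
Wiremu ∩ Yosef ∩ Ana: ∅.
Wiremu ∩ Yosef ∩ Ana ∩ Arjun: ∅.
Wiremu ∩ Yosef ∩ Ana ∩ Arjun ∩ Bianca: ∅.
There is no time when everyone is free.
There is no common window, so the total is 0 minutes.

0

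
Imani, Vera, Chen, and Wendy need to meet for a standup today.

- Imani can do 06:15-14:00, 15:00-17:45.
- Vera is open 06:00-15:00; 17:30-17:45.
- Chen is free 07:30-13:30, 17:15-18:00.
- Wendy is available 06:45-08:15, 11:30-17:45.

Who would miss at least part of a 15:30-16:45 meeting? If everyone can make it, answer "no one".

Imani: free for 15:30-16:45. Vera: not fully free for 15:30-16:45. Chen: not fully free for 15:30-16:45. Wendy: free for 15:30-16:45.

Chen, Vera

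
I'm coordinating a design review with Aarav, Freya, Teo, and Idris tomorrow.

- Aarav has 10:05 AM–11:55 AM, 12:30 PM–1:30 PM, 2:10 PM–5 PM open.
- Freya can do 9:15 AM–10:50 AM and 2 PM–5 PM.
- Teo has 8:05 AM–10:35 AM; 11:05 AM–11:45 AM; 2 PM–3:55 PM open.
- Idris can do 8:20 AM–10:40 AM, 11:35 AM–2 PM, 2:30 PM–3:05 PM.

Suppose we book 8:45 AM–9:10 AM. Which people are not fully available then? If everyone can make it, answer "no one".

Aarav, Freya

Aarav: not fully free for 08:45-09:10. Freya: not fully free for 08:45-09:10. Teo: free for 08:45-09:10. Idris: free for 08:45-09:10.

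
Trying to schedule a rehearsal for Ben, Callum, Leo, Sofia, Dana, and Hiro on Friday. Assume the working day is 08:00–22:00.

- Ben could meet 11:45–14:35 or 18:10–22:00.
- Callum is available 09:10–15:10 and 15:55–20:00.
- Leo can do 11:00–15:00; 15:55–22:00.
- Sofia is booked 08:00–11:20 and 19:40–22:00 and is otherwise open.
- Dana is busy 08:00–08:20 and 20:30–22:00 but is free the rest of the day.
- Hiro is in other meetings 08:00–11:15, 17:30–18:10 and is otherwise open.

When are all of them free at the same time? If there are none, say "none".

11:45-14:35, 18:10-19:40

Ben free: 11:45-14:35, 18:10-22:00.
Callum free: 09:10-15:10, 15:55-20:00.
Leo free: 11:00-15:00, 15:55-22:00.
Sofia free: 11:20-19:40 (invert busy blocks within the working day).
Dana free: 08:20-20:30 (invert busy blocks within the working day).
Hiro free: 11:15-17:30, 18:10-22:00 (invert busy blocks within the working day).
Ben ∩ Callum: 11:45-14:35, 18:10-20:00.
Ben ∩ Callum ∩ Leo: 11:45-14:35, 18:10-20:00.
Ben ∩ Callum ∩ Leo ∩ Sofia: 11:45-14:35, 18:10-19:40.
Ben ∩ Callum ∩ Leo ∩ Sofia ∩ Dana: 11:45-14:35, 18:10-19:40.
Ben ∩ Callum ∩ Leo ∩ Sofia ∩ Dana ∩ Hiro: 11:45-14:35, 18:10-19:40.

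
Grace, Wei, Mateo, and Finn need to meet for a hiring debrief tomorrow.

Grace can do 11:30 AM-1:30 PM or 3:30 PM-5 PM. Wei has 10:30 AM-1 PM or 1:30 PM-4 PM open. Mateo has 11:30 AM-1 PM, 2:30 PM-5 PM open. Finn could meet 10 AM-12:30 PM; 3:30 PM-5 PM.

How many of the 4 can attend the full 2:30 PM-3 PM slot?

Wei and Mateo can make the full 14:30-15:00 slot — that's 2.

2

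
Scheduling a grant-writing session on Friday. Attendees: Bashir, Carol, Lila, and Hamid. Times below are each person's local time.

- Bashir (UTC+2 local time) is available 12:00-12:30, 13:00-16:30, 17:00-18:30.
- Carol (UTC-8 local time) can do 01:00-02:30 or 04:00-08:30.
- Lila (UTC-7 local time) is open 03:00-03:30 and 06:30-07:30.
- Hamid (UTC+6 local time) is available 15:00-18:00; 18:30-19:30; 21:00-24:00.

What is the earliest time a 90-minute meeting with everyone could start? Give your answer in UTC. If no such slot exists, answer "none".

none

Bashir in UTC: 10:00-10:30, 11:00-14:30, 15:00-16:30 (subtract 2h to convert from UTC+2).
Carol in UTC: 09:00-10:30, 12:00-16:30 (add 8h to convert from UTC-8).
Lila in UTC: 10:00-10:30, 13:30-14:30 (add 7h to convert from UTC-7).
Hamid in UTC: 09:00-12:00, 12:30-13:30, 15:00-18:00 (subtract 6h to convert from UTC+6).
Bashir ∩ Carol: 10:00-10:30, 12:00-14:30, 15:00-16:30.
Bashir ∩ Carol ∩ Lila: 10:00-10:30, 13:30-14:30.
Bashir ∩ Carol ∩ Lila ∩ Hamid: 10:00-10:30.
So the common availability across everyone is 10:00-10:30.
No common window is at least 90 minutes long.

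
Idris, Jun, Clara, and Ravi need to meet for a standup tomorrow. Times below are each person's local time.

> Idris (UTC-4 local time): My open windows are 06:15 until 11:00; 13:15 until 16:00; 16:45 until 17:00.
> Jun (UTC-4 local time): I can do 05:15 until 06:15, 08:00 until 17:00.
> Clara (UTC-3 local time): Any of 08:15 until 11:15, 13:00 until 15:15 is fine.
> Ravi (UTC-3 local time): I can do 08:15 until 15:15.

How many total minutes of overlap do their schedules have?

Idris in UTC: 10:15-15:00, 17:15-20:00, 20:45-21:00 (add 4h to convert from UTC-4).
Jun in UTC: 09:15-10:15, 12:00-21:00 (add 4h to convert from UTC-4).
Clara in UTC: 11:15-14:15, 16:00-18:15 (add 3h to convert from UTC-3).
Ravi in UTC: 11:15-18:15 (add 3h to convert from UTC-3).
Idris ∩ Jun: 12:00-15:00, 17:15-20:00, 20:45-21:00.
Idris ∩ Jun ∩ Clara: 12:00-14:15, 17:15-18:15.
Idris ∩ Jun ∩ Clara ∩ Ravi: 12:00-14:15, 17:15-18:15.
Those are the intersection windows.
Summing the common windows: 135 + 60 = 195 minutes.

195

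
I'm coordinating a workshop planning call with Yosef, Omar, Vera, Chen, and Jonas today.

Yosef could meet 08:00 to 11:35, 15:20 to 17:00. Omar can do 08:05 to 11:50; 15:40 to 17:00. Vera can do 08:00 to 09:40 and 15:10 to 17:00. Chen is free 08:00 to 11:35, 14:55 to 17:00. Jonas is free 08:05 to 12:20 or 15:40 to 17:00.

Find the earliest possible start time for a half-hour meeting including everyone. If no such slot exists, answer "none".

Yosef ∩ Omar: 08:05-11:35, 15:40-17:00.
Yosef ∩ Omar ∩ Vera: 08:05-09:40, 15:40-17:00.
Yosef ∩ Omar ∩ Vera ∩ Chen: 08:05-09:40, 15:40-17:00.
Yosef ∩ Omar ∩ Vera ∩ Chen ∩ Jonas: 08:05-09:40, 15:40-17:00.
The first common window of at least 30 minutes is 08:05-09:40, so the earliest start is 08:05.

08:05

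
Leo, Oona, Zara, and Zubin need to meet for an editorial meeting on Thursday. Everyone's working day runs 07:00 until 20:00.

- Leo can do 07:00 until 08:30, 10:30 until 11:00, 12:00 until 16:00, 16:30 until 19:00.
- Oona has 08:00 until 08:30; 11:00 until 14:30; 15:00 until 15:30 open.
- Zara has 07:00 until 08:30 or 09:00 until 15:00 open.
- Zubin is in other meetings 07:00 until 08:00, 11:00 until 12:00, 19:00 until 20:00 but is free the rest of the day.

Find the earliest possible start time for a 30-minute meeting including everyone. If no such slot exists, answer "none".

Leo free: 07:00-08:30, 10:30-11:00, 12:00-16:00, 16:30-19:00.
Oona free: 08:00-08:30, 11:00-14:30, 15:00-15:30.
Zara free: 07:00-08:30, 09:00-15:00.
Zubin free: 08:00-11:00, 12:00-19:00 (invert busy blocks within the working day).
Leo ∩ Oona: 08:00-08:30, 12:00-14:30, 15:00-15:30.
Leo ∩ Oona ∩ Zara: 08:00-08:30, 12:00-14:30.
Leo ∩ Oona ∩ Zara ∩ Zubin: 08:00-08:30, 12:00-14:30.
So the common availability across everyone is 08:00-08:30, 12:00-14:30.
The first common window of at least 30 minutes is 08:00-08:30, so the earliest start is 08:00.

08:00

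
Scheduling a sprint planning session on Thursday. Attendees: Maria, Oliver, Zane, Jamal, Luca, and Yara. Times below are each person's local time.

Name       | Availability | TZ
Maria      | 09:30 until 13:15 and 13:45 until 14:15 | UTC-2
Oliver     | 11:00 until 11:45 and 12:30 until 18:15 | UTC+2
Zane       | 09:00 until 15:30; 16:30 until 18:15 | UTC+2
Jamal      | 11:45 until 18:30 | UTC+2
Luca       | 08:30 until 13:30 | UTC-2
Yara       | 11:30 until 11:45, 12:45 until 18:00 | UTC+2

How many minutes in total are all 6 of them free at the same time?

165

Maria in UTC: 11:30-15:15, 15:45-16:15 (add 2h to convert from UTC-2).
Oliver in UTC: 09:00-09:45, 10:30-16:15 (subtract 2h to convert from UTC+2).
Zane in UTC: 07:00-13:30, 14:30-16:15 (subtract 2h to convert from UTC+2).
Jamal in UTC: 09:45-16:30 (subtract 2h to convert from UTC+2).
Luca in UTC: 10:30-15:30 (add 2h to convert from UTC-2).
Yara in UTC: 09:30-09:45, 10:45-16:00 (subtract 2h to convert from UTC+2).
Maria ∩ Oliver: 11:30-15:15, 15:45-16:15.
Maria ∩ Oliver ∩ Zane: 11:30-13:30, 14:30-15:15, 15:45-16:15.
Maria ∩ Oliver ∩ Zane ∩ Jamal: 11:30-13:30, 14:30-15:15, 15:45-16:15.
Maria ∩ Oliver ∩ Zane ∩ Jamal ∩ Luca: 11:30-13:30, 14:30-15:15.
Maria ∩ Oliver ∩ Zane ∩ Jamal ∩ Luca ∩ Yara: 11:30-13:30, 14:30-15:15.
Those are the intersection windows.
Summing the common windows: 120 + 45 = 165 minutes.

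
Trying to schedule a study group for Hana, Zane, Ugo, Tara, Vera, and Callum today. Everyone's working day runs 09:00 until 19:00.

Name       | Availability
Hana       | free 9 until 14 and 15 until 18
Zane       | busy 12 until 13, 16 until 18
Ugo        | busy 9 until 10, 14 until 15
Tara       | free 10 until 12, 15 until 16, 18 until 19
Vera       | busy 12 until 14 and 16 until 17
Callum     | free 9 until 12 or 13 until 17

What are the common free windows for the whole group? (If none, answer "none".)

10:00-12:00, 15:00-16:00

Hana free: 09:00-14:00, 15:00-18:00.
Zane free: 09:00-12:00, 13:00-16:00, 18:00-19:00 (invert busy blocks within the working day).
Ugo free: 10:00-14:00, 15:00-19:00 (invert busy blocks within the working day).
Tara free: 10:00-12:00, 15:00-16:00, 18:00-19:00.
Vera free: 09:00-12:00, 14:00-16:00, 17:00-19:00 (invert busy blocks within the working day).
Callum free: 09:00-12:00, 13:00-17:00.
Hana ∩ Zane: 09:00-12:00, 13:00-14:00, 15:00-16:00.
Hana ∩ Zane ∩ Ugo: 10:00-12:00, 13:00-14:00, 15:00-16:00.
Hana ∩ Zane ∩ Ugo ∩ Tara: 10:00-12:00, 15:00-16:00.
Hana ∩ Zane ∩ Ugo ∩ Tara ∩ Vera: 10:00-12:00, 15:00-16:00.
Hana ∩ Zane ∩ Ugo ∩ Tara ∩ Vera ∩ Callum: 10:00-12:00, 15:00-16:00.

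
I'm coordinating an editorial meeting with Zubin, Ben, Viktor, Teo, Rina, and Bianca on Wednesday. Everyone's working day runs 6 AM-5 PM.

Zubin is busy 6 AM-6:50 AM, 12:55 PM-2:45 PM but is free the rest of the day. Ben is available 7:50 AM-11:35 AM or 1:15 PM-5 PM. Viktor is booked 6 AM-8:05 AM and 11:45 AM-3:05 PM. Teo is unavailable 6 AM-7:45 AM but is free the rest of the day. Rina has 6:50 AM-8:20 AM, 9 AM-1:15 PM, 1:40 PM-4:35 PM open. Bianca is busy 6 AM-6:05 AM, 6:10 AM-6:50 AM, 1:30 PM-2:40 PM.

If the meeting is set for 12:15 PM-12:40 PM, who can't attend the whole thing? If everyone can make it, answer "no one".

Ben, Viktor

Zubin free: 06:50-12:55, 14:45-17:00 (invert busy blocks within the working day).
Ben free: 07:50-11:35, 13:15-17:00.
Viktor free: 08:05-11:45, 15:05-17:00 (invert busy blocks within the working day).
Teo free: 07:45-17:00 (invert busy blocks within the working day).
Rina free: 06:50-08:20, 09:00-13:15, 13:40-16:35.
Bianca free: 06:05-06:10, 06:50-13:30, 14:40-17:00 (invert busy blocks within the working day).
Zubin: free for 12:15-12:40. Ben: not fully free for 12:15-12:40. Viktor: not fully free for 12:15-12:40. Teo: free for 12:15-12:40. Rina: free for 12:15-12:40. Bianca: free for 12:15-12:40.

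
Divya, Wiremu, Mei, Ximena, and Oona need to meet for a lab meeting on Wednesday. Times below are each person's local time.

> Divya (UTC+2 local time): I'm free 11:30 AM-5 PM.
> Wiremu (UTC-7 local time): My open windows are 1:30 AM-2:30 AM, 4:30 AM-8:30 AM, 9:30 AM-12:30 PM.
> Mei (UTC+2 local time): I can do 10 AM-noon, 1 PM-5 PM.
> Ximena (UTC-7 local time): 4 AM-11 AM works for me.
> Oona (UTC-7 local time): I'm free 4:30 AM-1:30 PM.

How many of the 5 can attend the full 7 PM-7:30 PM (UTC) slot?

2

Divya in UTC: 09:30-15:00 (subtract 2h to convert from UTC+2).
Wiremu in UTC: 08:30-09:30, 11:30-15:30, 16:30-19:30 (add 7h to convert from UTC-7).
Mei in UTC: 08:00-10:00, 11:00-15:00 (subtract 2h to convert from UTC+2).
Ximena in UTC: 11:00-18:00 (add 7h to convert from UTC-7).
Oona in UTC: 11:30-20:30 (add 7h to convert from UTC-7).
Wiremu and Oona can make the full 19:00-19:30 slot — that's 2.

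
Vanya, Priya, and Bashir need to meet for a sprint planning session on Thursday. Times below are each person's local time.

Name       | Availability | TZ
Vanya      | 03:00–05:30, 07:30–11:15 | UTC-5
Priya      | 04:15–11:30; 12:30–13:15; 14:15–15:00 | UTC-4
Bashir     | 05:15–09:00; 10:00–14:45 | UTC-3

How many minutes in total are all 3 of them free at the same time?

285

Vanya in UTC: 08:00-10:30, 12:30-16:15 (add 5h to convert from UTC-5).
Priya in UTC: 08:15-15:30, 16:30-17:15, 18:15-19:00 (add 4h to convert from UTC-4).
Bashir in UTC: 08:15-12:00, 13:00-17:45 (add 3h to convert from UTC-3).
Vanya ∩ Priya: 08:15-10:30, 12:30-15:30.
Vanya ∩ Priya ∩ Bashir: 08:15-10:30, 13:00-15:30.
Those are the intersection windows.
Summing the common windows: 135 + 150 = 285 minutes.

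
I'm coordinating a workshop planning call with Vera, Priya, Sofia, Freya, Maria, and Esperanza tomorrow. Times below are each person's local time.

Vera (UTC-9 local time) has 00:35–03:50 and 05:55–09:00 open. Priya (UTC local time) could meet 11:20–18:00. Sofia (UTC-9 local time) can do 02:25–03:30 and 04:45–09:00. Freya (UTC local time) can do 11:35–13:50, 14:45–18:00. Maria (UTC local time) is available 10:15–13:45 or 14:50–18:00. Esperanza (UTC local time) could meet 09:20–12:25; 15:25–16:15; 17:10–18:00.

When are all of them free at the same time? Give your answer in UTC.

Vera in UTC: 09:35-12:50, 14:55-18:00 (add 9h to convert from UTC-9).
Priya in UTC: 11:20-18:00.
Sofia in UTC: 11:25-12:30, 13:45-18:00 (add 9h to convert from UTC-9).
Freya in UTC: 11:35-13:50, 14:45-18:00.
Maria in UTC: 10:15-13:45, 14:50-18:00.
Esperanza in UTC: 09:20-12:25, 15:25-16:15, 17:10-18:00.
Vera ∩ Priya: 11:20-12:50, 14:55-18:00.
Vera ∩ Priya ∩ Sofia: 11:25-12:30, 14:55-18:00.
Vera ∩ Priya ∩ Sofia ∩ Freya: 11:35-12:30, 14:55-18:00.
Vera ∩ Priya ∩ Sofia ∩ Freya ∩ Maria: 11:35-12:30, 14:55-18:00.
Vera ∩ Priya ∩ Sofia ∩ Freya ∩ Maria ∩ Esperanza: 11:35-12:25, 15:25-16:15, 17:10-18:00.

11:35-12:25, 15:25-16:15, 17:10-18:00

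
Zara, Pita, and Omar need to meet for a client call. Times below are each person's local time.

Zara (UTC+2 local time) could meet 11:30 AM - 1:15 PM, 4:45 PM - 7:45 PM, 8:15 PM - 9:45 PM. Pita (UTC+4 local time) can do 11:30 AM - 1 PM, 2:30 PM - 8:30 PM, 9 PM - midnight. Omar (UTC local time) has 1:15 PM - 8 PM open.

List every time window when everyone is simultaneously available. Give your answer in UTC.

14:45-16:30, 17:00-17:45, 18:15-19:45

Zara in UTC: 09:30-11:15, 14:45-17:45, 18:15-19:45 (subtract 2h to convert from UTC+2).
Pita in UTC: 07:30-09:00, 10:30-16:30, 17:00-20:00 (subtract 4h to convert from UTC+4).
Omar in UTC: 13:15-20:00.
Zara ∩ Pita: 10:30-11:15, 14:45-16:30, 17:00-17:45, 18:15-19:45.
Zara ∩ Pita ∩ Omar: 14:45-16:30, 17:00-17:45, 18:15-19:45.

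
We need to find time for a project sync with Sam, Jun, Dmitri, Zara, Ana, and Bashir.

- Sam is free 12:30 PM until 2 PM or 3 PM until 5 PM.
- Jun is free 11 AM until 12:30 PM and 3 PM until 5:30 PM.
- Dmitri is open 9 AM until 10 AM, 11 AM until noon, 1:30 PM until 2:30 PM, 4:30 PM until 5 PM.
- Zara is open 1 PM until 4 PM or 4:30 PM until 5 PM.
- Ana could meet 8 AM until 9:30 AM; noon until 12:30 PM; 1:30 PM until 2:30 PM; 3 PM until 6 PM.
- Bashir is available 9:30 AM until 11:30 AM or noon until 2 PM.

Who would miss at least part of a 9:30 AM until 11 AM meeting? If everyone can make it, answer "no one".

Sam: not fully free for 09:30-11:00. Jun: not fully free for 09:30-11:00. Dmitri: not fully free for 09:30-11:00. Zara: not fully free for 09:30-11:00. Ana: not fully free for 09:30-11:00. Bashir: free for 09:30-11:00.

Ana, Dmitri, Jun, Sam, Zara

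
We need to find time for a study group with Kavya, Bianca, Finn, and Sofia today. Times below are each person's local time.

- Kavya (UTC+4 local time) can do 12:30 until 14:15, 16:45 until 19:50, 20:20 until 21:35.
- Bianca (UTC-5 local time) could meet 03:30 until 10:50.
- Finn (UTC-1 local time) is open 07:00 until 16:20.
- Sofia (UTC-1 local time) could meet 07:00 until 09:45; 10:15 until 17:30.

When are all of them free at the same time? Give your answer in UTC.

08:30-10:15, 12:45-15:50

Kavya in UTC: 08:30-10:15, 12:45-15:50, 16:20-17:35 (subtract 4h to convert from UTC+4).
Bianca in UTC: 08:30-15:50 (add 5h to convert from UTC-5).
Finn in UTC: 08:00-17:20 (add 1h to convert from UTC-1).
Sofia in UTC: 08:00-10:45, 11:15-18:30 (add 1h to convert from UTC-1).
Kavya ∩ Bianca: 08:30-10:15, 12:45-15:50.
Kavya ∩ Bianca ∩ Finn: 08:30-10:15, 12:45-15:50.
Kavya ∩ Bianca ∩ Finn ∩ Sofia: 08:30-10:15, 12:45-15:50.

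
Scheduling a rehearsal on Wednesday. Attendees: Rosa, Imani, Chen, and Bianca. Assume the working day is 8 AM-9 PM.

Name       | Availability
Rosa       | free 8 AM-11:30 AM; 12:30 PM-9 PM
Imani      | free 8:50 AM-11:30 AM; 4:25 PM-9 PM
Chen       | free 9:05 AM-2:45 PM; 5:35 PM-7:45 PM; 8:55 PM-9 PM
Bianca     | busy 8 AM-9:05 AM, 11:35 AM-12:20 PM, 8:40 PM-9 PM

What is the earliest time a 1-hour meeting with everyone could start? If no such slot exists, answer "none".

09:05

Rosa free: 08:00-11:30, 12:30-21:00.
Imani free: 08:50-11:30, 16:25-21:00.
Chen free: 09:05-14:45, 17:35-19:45, 20:55-21:00.
Bianca free: 09:05-11:35, 12:20-20:40 (invert busy blocks within the working day).
Rosa ∩ Imani: 08:50-11:30, 16:25-21:00.
Rosa ∩ Imani ∩ Chen: 09:05-11:30, 17:35-19:45, 20:55-21:00.
Rosa ∩ Imani ∩ Chen ∩ Bianca: 09:05-11:30, 17:35-19:45.
The first common window of at least 60 minutes is 09:05-11:30, so the earliest start is 09:05.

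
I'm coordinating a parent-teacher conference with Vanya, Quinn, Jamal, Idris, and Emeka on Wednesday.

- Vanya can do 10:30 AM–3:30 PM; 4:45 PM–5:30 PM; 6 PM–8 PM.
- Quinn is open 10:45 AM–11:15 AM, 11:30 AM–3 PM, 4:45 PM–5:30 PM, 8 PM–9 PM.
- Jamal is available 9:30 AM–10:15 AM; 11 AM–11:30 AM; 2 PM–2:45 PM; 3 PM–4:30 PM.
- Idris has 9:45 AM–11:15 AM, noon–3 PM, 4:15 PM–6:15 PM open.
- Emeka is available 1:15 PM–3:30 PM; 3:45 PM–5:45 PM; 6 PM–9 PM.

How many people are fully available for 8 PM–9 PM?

Quinn and Emeka can make the full 20:00-21:00 slot — that's 2.

2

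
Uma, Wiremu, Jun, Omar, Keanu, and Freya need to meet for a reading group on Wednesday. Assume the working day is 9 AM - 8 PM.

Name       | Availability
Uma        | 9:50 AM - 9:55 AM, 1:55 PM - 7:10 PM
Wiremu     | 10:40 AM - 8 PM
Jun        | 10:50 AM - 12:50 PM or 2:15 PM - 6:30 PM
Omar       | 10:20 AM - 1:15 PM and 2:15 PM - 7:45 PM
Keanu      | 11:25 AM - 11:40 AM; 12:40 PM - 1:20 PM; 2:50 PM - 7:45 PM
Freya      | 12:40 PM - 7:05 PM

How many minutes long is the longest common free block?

220

Uma ∩ Wiremu: 13:55-19:10.
Uma ∩ Wiremu ∩ Jun: 14:15-18:30.
Uma ∩ Wiremu ∩ Jun ∩ Omar: 14:15-18:30.
Uma ∩ Wiremu ∩ Jun ∩ Omar ∩ Keanu: 14:50-18:30.
Uma ∩ Wiremu ∩ Jun ∩ Omar ∩ Keanu ∩ Freya: 14:50-18:30.
The longest is 14:50-18:30 at 220 minutes.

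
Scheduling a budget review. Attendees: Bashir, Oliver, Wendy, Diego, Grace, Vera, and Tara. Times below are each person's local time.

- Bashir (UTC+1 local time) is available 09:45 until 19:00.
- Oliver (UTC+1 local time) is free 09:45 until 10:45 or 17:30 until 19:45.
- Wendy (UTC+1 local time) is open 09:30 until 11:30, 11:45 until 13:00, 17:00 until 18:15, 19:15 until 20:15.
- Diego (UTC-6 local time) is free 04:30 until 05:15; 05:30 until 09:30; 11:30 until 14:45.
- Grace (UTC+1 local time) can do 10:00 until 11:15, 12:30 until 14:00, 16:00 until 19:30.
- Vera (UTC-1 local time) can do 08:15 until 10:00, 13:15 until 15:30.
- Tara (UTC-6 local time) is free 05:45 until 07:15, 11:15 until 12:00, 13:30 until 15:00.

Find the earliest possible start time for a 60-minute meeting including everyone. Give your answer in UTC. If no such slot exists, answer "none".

none

Bashir in UTC: 08:45-18:00 (subtract 1h to convert from UTC+1).
Oliver in UTC: 08:45-09:45, 16:30-18:45 (subtract 1h to convert from UTC+1).
Wendy in UTC: 08:30-10:30, 10:45-12:00, 16:00-17:15, 18:15-19:15 (subtract 1h to convert from UTC+1).
Diego in UTC: 10:30-11:15, 11:30-15:30, 17:30-20:45 (add 6h to convert from UTC-6).
Grace in UTC: 09:00-10:15, 11:30-13:00, 15:00-18:30 (subtract 1h to convert from UTC+1).
Vera in UTC: 09:15-11:00, 14:15-16:30 (add 1h to convert from UTC-1).
Tara in UTC: 11:45-13:15, 17:15-18:00, 19:30-21:00 (add 6h to convert from UTC-6).
Bashir ∩ Oliver: 08:45-09:45, 16:30-18:00.
Bashir ∩ Oliver ∩ Wendy: 08:45-09:45, 16:30-17:15.
Bashir ∩ Oliver ∩ Wendy ∩ Diego: ∅.
Bashir ∩ Oliver ∩ Wendy ∩ Diego ∩ Grace: ∅.
Bashir ∩ Oliver ∩ Wendy ∩ Diego ∩ Grace ∩ Vera: ∅.
Bashir ∩ Oliver ∩ Wendy ∩ Diego ∩ Grace ∩ Vera ∩ Tara: ∅.
There is no time when everyone is free.
No common window is at least 60 minutes long.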